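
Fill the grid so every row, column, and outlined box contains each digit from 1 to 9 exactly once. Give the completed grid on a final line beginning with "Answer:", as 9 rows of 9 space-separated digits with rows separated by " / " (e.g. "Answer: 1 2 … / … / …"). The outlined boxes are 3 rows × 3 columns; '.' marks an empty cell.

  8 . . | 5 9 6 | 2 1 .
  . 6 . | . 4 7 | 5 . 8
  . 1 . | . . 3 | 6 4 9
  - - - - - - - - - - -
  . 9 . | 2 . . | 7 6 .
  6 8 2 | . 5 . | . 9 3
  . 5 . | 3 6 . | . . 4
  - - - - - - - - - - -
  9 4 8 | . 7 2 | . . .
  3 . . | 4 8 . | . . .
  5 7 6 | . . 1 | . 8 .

Step 1. [r8c9∈{1,2,5,6,7}] in row 8, 6 fits only at r8c9 ⇒ r8c9=6.
Step 2. [r5c7∈{1}] r5c7's peers cover all but 1 ⇒ r5c7=1.
Step 3. [r4c3∈{1,3,4}] r4c3 is the only open cell in row 4 admitting 3. So r4c3=3.
Step 4. [r4c6∈{4,8}] row 4 places 8 nowhere but r4c6, so r4c6=8.
Step 5. [r9c7∈{3,4,9}] 4 has one home in row 9: r9c7, so r9c7=4.
Step 6. [r8c8∈{2,5,7}] in row 8, 7 fits only at r8c8 ⇒ r8c8=7.
Step 7. [r7c8∈{3,5}] 5 has one home in col 8: r7c8 ⇒ r7c8=5.
Step 8. [r8c6∈{5,9}] in row 8, 5 fits only at r8c6. So r8c6=5.
Step 9. [r3c5∈{2}] r3c5 is down to just 2. So r3c5=2.
Step 10. [r3c1∈{7}] r3c1 is down to just 7 ⇒ r3c1=7.
Step 11. [r6c1∈{1}] only 1 remains possible at r6c1 ⇒ r6c1=1.
Step 12. [r6c7∈{8}] nothing but 8 survives at r6c7, so r6c7=8.
Step 13. [r2c1∈{2}] nothing but 2 survives at r2c1. So r2c1=2.
Step 14. [r9c4∈{9}] r9c4 has the single candidate 9 ⇒ r9c4=9.
Step 15. [r2c3∈{9}] r2c3's peers cover all but 9. So r2c3=9.
Step 16. [r4c1∈{4}] only 4 remains possible at r4c1 ⇒ r4c1=4.
Step 17. [r7c7∈{3}] r7c7 has the single candidate 3. So r7c7=3.
Step 18. [r8c7∈{9}] r8c7 is down to just 9 ⇒ r8c7=9.
Step 19. [r4c5∈{1}] only 1 remains possible at r4c5, so r4c5=1.
Step 20. [r1c9∈{7}] r1c9 is down to just 7 ⇒ r1c9=7.
Step 21. [r8c3∈{1}] only 1 remains possible at r8c3. So r8c3=1.
Step 22. [r5c4∈{7}] nothing but 7 survives at r5c4. So r5c4=7.
Step 23. [r5c6∈{4}] nothing but 4 survives at r5c6. So r5c6=4.
Step 24. [r7c4∈{6}] r7c4's peers cover all but 6, so r7c4=6.
Step 25. [r1c2∈{3}] r1c2 has the single candidate 3. So r1c2=3.
Step 26. [r2c4∈{1}] only 1 remains possible at r2c4, so r2c4=1.
Step 27. [r6c6∈{9}] nothing but 9 survives at r6c6 ⇒ r6c6=9.
Step 28. [r6c8∈{2}] nothing but 2 survives at r6c8. So r6c8=2.
Step 29. [r9c9∈{2}] r9c9's peers cover all but 2, so r9c9=2.
Step 30. [r3c3∈{5}] r3c3 is down to just 5. So r3c3=5.
Step 31. [r7c9∈{1}] only 1 remains possible at r7c9, so r7c9=1.
Step 32. [r3c4∈{8}] only 8 remains possible at r3c4, so r3c4=8.
Step 33. [r6c3∈{7}] r6c3 is down to just 7 ⇒ r6c3=7.
Step 34. [r1c3∈{4}] nothing but 4 survives at r1c3. So r1c3=4.
Step 35. [r2c8∈{3}] r2c8 is down to just 3 ⇒ r2c8=3.
Step 36. [r9c5∈{3}] r9c5 has the single candidate 3 ⇒ r9c5=3.
Step 37. [r8c2∈{2}] r8c2 is down to just 2 ⇒ r8c2=2.
Step 38. [r4c9∈{5}] r4c9 is down to just 5. So r4c9=5.

Answer: 8 3 4 5 9 6 2 1 7 / 2 6 9 1 4 7 5 3 8 / 7 1 5 8 2 3 6 4 9 / 4 9 3 2 1 8 7 6 5 / 6 8 2 7 5 4 1 9 3 / 1 5 7 3 6 9 8 2 4 / 9 4 8 6 7 2 3 5 1 / 3 2 1 4 8 5 9 7 6 / 5 7 6 9 3 1 4 8 2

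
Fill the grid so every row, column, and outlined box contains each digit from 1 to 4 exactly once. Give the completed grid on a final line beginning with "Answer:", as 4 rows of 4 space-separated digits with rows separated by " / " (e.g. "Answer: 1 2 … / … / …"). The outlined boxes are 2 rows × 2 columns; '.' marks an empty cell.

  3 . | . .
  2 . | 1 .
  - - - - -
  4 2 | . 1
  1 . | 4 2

Step 1. [r2c2∈{4}] r2c2's peers cover all but 4 ⇒ r2c2=4.
Step 2. [r2c4∈{3}] nothing but 3 survives at r2c4, so r2c4=3.
Step 3. [r3c3∈{3}] r3c3's peers cover all but 3. So r3c3=3.
Step 4. [r4c2∈{3}] r4c2's peers cover all but 3, so r4c2=3.
Step 5. [r1c4∈{4}] r1c4 has the single candidate 4. So r1c4=4.
Step 6. [r1c2∈{1}] r1c2's peers cover all but 1. So r1c2=1.
Step 7. [r1c3∈{2}] r1c3 is down to just 2. So r1c3=2.

Answer: 3 1 2 4 / 2 4 1 3 / 4 2 3 1 / 1 3 4 2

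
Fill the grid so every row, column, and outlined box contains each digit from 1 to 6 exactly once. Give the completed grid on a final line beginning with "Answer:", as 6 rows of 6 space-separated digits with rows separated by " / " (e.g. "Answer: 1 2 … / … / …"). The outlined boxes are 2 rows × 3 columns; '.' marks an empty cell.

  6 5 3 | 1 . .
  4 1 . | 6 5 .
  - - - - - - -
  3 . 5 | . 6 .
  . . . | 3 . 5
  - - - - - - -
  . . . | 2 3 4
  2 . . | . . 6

Step 1. [r1c6∈{2}] r1c6's peers cover all but 2. So r1c6=2.
Step 2. [r4c5∈{1,2,4}] across col 5, 2 lands solely at r4c5. So r4c5=2.
Step 3. [r4c1∈{1}] r4c1 has the single candidate 1 ⇒ r4c1=1.
Step 4. [r5c2∈{6}] nothing but 6 survives at r5c2, so r5c2=6.
Step 5. [r4c2∈{4}] r4c2's peers cover all but 4 ⇒ r4c2=4.
Step 6. [r5c3∈{1}] only 1 remains possible at r5c3, so r5c3=1.
Step 7. [r4c3∈{6}] r4c3 is down to just 6, so r4c3=6.
Step 8. [r3c4∈{4}] r3c4's peers cover all but 4. So r3c4=4.
Step 9. [r6c5∈{1}] r6c5 is down to just 1, so r6c5=1.
Step 10. [r1c5∈{4}] r1c5 is down to just 4 ⇒ r1c5=4.
Step 11. [r3c6∈{1}] r3c6's peers cover all but 1, so r3c6=1.
Step 12. [r2c3∈{2}] only 2 remains possible at r2c3. So r2c3=2.
Step 13. [r6c3∈{4}] only 4 remains possible at r6c3, so r6c3=4.
Step 14. [r6c2∈{3}] r6c2 has the single candidate 3, so r6c2=3.
Step 15. [r2c6∈{3}] r2c6's peers cover all but 3, so r2c6=3.
Step 16. [r3c2∈{2}] r3c2's peers cover all but 2 ⇒ r3c2=2.
Step 17. [r5c1∈{5}] only 5 remains possible at r5c1 ⇒ r5c1=5.
Step 18. [r6c4∈{5}] r6c4 is down to just 5. So r6c4=5.

Answer: 6 5 3 1 4 2 / 4 1 2 6 5 3 / 3 2 5 4 6 1 / 1 4 6 3 2 5 / 5 6 1 2 3 4 / 2 3 4 5 1 6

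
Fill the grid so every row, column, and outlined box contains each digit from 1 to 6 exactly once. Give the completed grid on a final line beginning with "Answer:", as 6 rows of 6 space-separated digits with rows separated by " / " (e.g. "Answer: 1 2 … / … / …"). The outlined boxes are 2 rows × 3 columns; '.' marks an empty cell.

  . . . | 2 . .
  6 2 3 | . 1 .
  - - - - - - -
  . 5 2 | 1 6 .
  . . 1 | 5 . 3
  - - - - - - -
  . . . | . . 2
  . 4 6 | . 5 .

Step 1. [r5c2∈{1,3}] across col 2, 3 lands solely at r5c2 ⇒ r5c2=3.
Step 2. [r1c3∈{4,5}] across col 3, 4 lands solely at r1c3, so r1c3=4.
Step 3. [r3c6∈{4}] nothing but 4 survives at r3c6. So r3c6=4.
Step 4. [r1c1∈{1,5}] box 1 places 5 nowhere but r1c1. So r1c1=5.
Step 5. [r5c4∈{4,6}] across row 5, 6 lands solely at r5c4. So r5c4=6.
Step 6. [r5c1∈{1}] r5c1 has the single candidate 1 ⇒ r5c1=1.
Step 7. [r4c1∈{4}] r4c1's peers cover all but 4 ⇒ r4c1=4.
Step 8. [r2c4∈{4}] nothing but 4 survives at r2c4. So r2c4=4.
Step 9. [r4c2∈{6}] only 6 remains possible at r4c2. So r4c2=6.
Step 10. [r6c6∈{1}] r6c6 has the single candidate 1. So r6c6=1.
Step 11. [r1c2∈{1}] r1c2 is down to just 1. So r1c2=1.
Step 12. [r5c5∈{4}] nothing but 4 survives at r5c5. So r5c5=4.
Step 13. [r5c3∈{5}] nothing but 5 survives at r5c3, so r5c3=5.
Step 14. [r1c6∈{6}] only 6 remains possible at r1c6, so r1c6=6.
Step 15. [r3c1∈{3}] only 3 remains possible at r3c1 ⇒ r3c1=3.
Step 16. [r4c5∈{2}] r4c5 is down to just 2. So r4c5=2.
Step 17. [r6c4∈{3}] r6c4's peers cover all but 3. So r6c4=3.
Step 18. [r2c6∈{5}] r2c6's peers cover all but 5, so r2c6=5.
Step 19. [r1c5∈{3}] nothing but 3 survives at r1c5 ⇒ r1c5=3.
Step 20. [r6c1∈{2}] nothing but 2 survives at r6c1 ⇒ r6c1=2.

Answer: 5 1 4 2 3 6 / 6 2 3 4 1 5 / 3 5 2 1 6 4 / 4 6 1 5 2 3 / 1 3 5 6 4 2 / 2 4 6 3 5 1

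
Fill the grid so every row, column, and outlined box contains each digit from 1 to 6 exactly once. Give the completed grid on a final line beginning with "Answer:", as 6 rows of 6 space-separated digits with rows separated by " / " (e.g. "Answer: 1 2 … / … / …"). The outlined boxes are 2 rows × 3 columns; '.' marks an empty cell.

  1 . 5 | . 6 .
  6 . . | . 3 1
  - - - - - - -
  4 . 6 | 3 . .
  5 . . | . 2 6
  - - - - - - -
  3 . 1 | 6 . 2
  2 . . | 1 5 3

Step 1. [r2c3∈{2,4}] 2 has one home in col 3: r2c3 ⇒ r2c3=2.
Step 2. [r2c2∈{4}] nothing but 4 survives at r2c2, so r2c2=4.
Step 3. [r4c2∈{1,3}] 1 has one home in row 4: r4c2. So r4c2=1.
Step 4. [r4c4∈{4}] only 4 remains possible at r4c4, so r4c4=4.
Step 5. [r6c3∈{4}] r6c3 has the single candidate 4. So r6c3=4.
Step 6. [r4c3∈{3}] r4c3 is down to just 3 ⇒ r4c3=3.
Step 7. [r2c4∈{5}] r2c4 has the single candidate 5, so r2c4=5.
Step 8. [r3c2∈{2}] r3c2's peers cover all but 2, so r3c2=2.
Step 9. [r5c2∈{5}] r5c2 is down to just 5, so r5c2=5.
Step 10. [r1c6∈{4}] r1c6 is down to just 4, so r1c6=4.
Step 11. [r1c4∈{2}] nothing but 2 survives at r1c4 ⇒ r1c4=2.
Step 12. [r3c6∈{5}] r3c6 is down to just 5, so r3c6=5.
Step 13. [r5c5∈{4}] nothing but 4 survives at r5c5, so r5c5=4.
Step 14. [r6c2∈{6}] only 6 remains possible at r6c2 ⇒ r6c2=6.
Step 15. [r1c2∈{3}] r1c2 is down to just 3 ⇒ r1c2=3.
Step 16. [r3c5∈{1}] r3c5 is down to just 1. So r3c5=1.

Answer: 1 3 5 2 6 4 / 6 4 2 5 3 1 / 4 2 6 3 1 5 / 5 1 3 4 2 6 / 3 5 1 6 4 2 / 2 6 4 1 5 3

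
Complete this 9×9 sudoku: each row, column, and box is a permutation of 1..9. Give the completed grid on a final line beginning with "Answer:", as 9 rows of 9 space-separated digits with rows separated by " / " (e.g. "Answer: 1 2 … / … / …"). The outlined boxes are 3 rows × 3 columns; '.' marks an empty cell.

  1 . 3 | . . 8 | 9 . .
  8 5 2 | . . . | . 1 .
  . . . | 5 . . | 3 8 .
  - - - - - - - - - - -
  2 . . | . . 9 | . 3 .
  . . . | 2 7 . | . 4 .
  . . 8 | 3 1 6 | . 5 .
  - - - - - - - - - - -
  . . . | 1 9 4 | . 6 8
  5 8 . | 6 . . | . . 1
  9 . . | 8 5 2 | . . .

Step 1. [r9c8∈{7}] r9c8 has the single candidate 7, so r9c8=7.
Step 2. [r4c3∈{1,4,5,6,7}] r4c3 is the only open cell in row 4 admitting 5, so r4c3=5.
Step 3. [r9c7∈{4}] nothing but 4 survives at r9c7. So r9c7=4.
Step 4. [r7c3∈{7}] r7c3 is down to just 7 ⇒ r7c3=7.
Step 5. [r1c8∈{2}] r1c8 is down to just 2, so r1c8=2.
Step 6. [r4c4∈{4}] r4c4's peers cover all but 4 ⇒ r4c4=4.
Step 7. [r1c4∈{7}] r1c4's peers cover all but 7. So r1c4=7.
Step 8. [r5c7∈{1,6,8}] across row 5, 8 lands solely at r5c7. So r5c7=8.
Step 9. [r7c1∈{3}] r7c1's peers cover all but 3 ⇒ r7c1=3.
Step 10. [r5c1∈{6}] only 6 remains possible at r5c1 ⇒ r5c1=6.
Step 11. [r5c9∈{9}] nothing but 9 survives at r5c9, so r5c9=9.
Step 12. [r3c3∈{4,6,9}] 9 has one home in col 3: r3c3. So r3c3=9.
Step 13. [r4c7∈{1,6,7}] col 7 places 1 nowhere but r4c7 ⇒ r4c7=1.
Step 14. [r2c7∈{6,7}] 6 has one home in col 7: r2c7, so r2c7=6.
Step 15. [r6c7∈{2,7}] across col 7, 7 lands solely at r6c7, so r6c7=7.
Step 16. [r3c1∈{4,7}] 7 has one home in col 1: r3c1 ⇒ r3c1=7.
Step 17. [r3c9∈{4}] nothing but 4 survives at r3c9, so r3c9=4.
Step 18. [r1c2∈{4,6}] across box 1, 4 lands solely at r1c2 ⇒ r1c2=4.
Step 19. [r5c3∈{1}] r5c3 is down to just 1, so r5c3=1.
Step 20. [r8c5∈{3}] r8c5 has the single candidate 3, so r8c5=3.
Step 21. [r3c2∈{6}] r3c2 has the single candidate 6. So r3c2=6.
Step 22. [r8c7∈{2}] only 2 remains possible at r8c7. So r8c7=2.
Step 23. [r9c9∈{3}] r9c9's peers cover all but 3. So r9c9=3.
Step 24. [r6c1∈{4}] only 4 remains possible at r6c1, so r6c1=4.
Step 25. [r9c3∈{6}] r9c3's peers cover all but 6. So r9c3=6.
Step 26. [r8c6∈{7}] r8c6's peers cover all but 7 ⇒ r8c6=7.
Step 27. [r7c2∈{2}] r7c2 has the single candidate 2, so r7c2=2.
Step 28. [r5c6∈{5}] nothing but 5 survives at r5c6. So r5c6=5.
Step 29. [r2c9∈{7}] r2c9 is down to just 7 ⇒ r2c9=7.
Step 30. [r2c6∈{3}] r2c6 has the single candidate 3 ⇒ r2c6=3.
Step 31. [r1c9∈{5}] r1c9 is down to just 5, so r1c9=5.
Step 32. [r4c9∈{6}] nothing but 6 survives at r4c9 ⇒ r4c9=6.
Step 33. [r5c2∈{3}] r5c2's peers cover all but 3, so r5c2=3.
Step 34. [r3c5∈{2}] r3c5's peers cover all but 2. So r3c5=2.
Step 35. [r7c7∈{5}] r7c7's peers cover all but 5. So r7c7=5.
Step 36. [r3c6∈{1}] r3c6 is down to just 1. So r3c6=1.
Step 37. [r9c2∈{1}] r9c2's peers cover all but 1. So r9c2=1.
Step 38. [r8c3∈{4}] r8c3's peers cover all but 4, so r8c3=4.
Step 39. [r4c2∈{7}] r4c2 has the single candidate 7 ⇒ r4c2=7.
Step 40. [r2c4∈{9}] r2c4's peers cover all but 9, so r2c4=9.
Step 41. [r6c2∈{9}] only 9 remains possible at r6c2. So r6c2=9.
Step 42. [r6c9∈{2}] only 2 remains possible at r6c9 ⇒ r6c9=2.
Step 43. [r1c5∈{6}] r1c5's peers cover all but 6. So r1c5=6.
Step 44. [r8c8∈{9}] r8c8 is down to just 9 ⇒ r8c8=9.
Step 45. [r4c5∈{8}] r4c5 has the single candidate 8 ⇒ r4c5=8.
Step 46. [r2c5∈{4}] r2c5 is down to just 4. So r2c5=4.

Answer: 1 4 3 7 6 8 9 2 5 / 8 5 2 9 4 3 6 1 7 / 7 6 9 5 2 1 3 8 4 / 2 7 5 4 8 9 1 3 6 / 6 3 1 2 7 5 8 4 9 / 4 9 8 3 1 6 7 5 2 / 3 2 7 1 9 4 5 6 8 / 5 8 4 6 3 7 2 9 1 / 9 1 6 8 5 2 4 7 3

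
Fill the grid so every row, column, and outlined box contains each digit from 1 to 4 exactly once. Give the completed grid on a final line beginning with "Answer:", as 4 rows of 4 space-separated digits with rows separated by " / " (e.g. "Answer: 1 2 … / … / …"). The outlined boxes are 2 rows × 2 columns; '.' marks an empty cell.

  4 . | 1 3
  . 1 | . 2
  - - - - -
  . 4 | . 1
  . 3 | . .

Step 1. [r3c1∈{2}] r3c1's peers cover all but 2, so r3c1=2.
Step 2. [r4c3∈{2,4}] r4c3 is the only open cell in row 4 admitting 2. So r4c3=2.
Step 3. [r3c3∈{3}] only 3 remains possible at r3c3, so r3c3=3.
Step 4. [r1c2∈{2}] r1c2 has the single candidate 2. So r1c2=2.
Step 5. [r4c4∈{4}] r4c4 is down to just 4. So r4c4=4.
Step 6. [r4c1∈{1}] r4c1 has the single candidate 1. So r4c1=1.
Step 7. [r2c1∈{3}] nothing but 3 survives at r2c1. So r2c1=3.
Step 8. [r2c3∈{4}] r2c3 is down to just 4. So r2c3=4.

Answer: 4 2 1 3 / 3 1 4 2 / 2 4 3 1 / 1 3 2 4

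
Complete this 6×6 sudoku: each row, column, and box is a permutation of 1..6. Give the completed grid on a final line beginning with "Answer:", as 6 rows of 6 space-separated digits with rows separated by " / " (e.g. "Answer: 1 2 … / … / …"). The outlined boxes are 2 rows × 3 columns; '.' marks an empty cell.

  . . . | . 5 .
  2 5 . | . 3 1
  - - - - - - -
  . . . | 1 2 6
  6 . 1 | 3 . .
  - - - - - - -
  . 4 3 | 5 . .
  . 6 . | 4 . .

Step 1. [r2c3∈{4,6}] r2c3 is the only open cell in row 2 admitting 4 ⇒ r2c3=4.
Step 2. [r5c1∈{1}] r5c1 is down to just 1. So r5c1=1.
Step 3. [r1c1∈{3}] r1c1 has the single candidate 3. So r1c1=3.
Step 4. [r6c1∈{5}] r6c1 is down to just 5. So r6c1=5.
Step 5. [r1c6∈{2,4}] r1c6 is the only open cell in row 1 admitting 4 ⇒ r1c6=4.
Step 6. [r1c3∈{6}] nothing but 6 survives at r1c3. So r1c3=6.
Step 7. [r5c6∈{2}] nothing but 2 survives at r5c6, so r5c6=2.
Step 8. [r6c5∈{1}] only 1 remains possible at r6c5. So r6c5=1.
Step 9. [r4c6∈{5}] r4c6 is down to just 5 ⇒ r4c6=5.
Step 10. [r3c3∈{5}] r3c3's peers cover all but 5. So r3c3=5.
Step 11. [r5c5∈{6}] r5c5 has the single candidate 6. So r5c5=6.
Step 12. [r6c6∈{3}] r6c6's peers cover all but 3. So r6c6=3.
Step 13. [r3c1∈{4}] nothing but 4 survives at r3c1 ⇒ r3c1=4.
Step 14. [r3c2∈{3}] r3c2 is down to just 3, so r3c2=3.
Step 15. [r6c3∈{2}] r6c3 has the single candidate 2. So r6c3=2.
Step 16. [r2c4∈{6}] nothing but 6 survives at r2c4 ⇒ r2c4=6.
Step 17. [r4c2∈{2}] nothing but 2 survives at r4c2 ⇒ r4c2=2.
Step 18. [r1c4∈{2}] r1c4's peers cover all but 2 ⇒ r1c4=2.
Step 19. [r4c5∈{4}] only 4 remains possible at r4c5. So r4c5=4.
Step 20. [r1c2∈{1}] nothing but 1 survives at r1c2. So r1c2=1.

Answer: 3 1 6 2 5 4 / 2 5 4 6 3 1 / 4 3 5 1 2 6 / 6 2 1 3 4 5 / 1 4 3 5 6 2 / 5 6 2 4 1 3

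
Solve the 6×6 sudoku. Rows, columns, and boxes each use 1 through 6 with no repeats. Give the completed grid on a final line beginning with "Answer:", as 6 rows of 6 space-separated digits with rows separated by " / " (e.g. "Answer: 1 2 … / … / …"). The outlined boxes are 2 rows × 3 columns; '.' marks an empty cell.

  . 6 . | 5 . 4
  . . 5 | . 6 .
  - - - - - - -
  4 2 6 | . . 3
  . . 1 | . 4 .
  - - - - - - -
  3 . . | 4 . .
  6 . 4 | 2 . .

Step 1. [r1c5∈{1,2,3}] 2 has one home in col 5: r1c5. So r1c5=2.
Step 2. [r2c6∈{1}] nothing but 1 survives at r2c6, so r2c6=1.
Step 3. [r6c6∈{5}] r6c6's peers cover all but 5 ⇒ r6c6=5.
Step 4. [r5c5∈{1}] only 1 remains possible at r5c5, so r5c5=1.
Step 5. [r4c2∈{3,5}] in row 4, 3 fits only at r4c2. So r4c2=3.
Step 6. [r4c4∈{6}] r4c4's peers cover all but 6 ⇒ r4c4=6.
Step 7. [r6c2∈{1}] only 1 remains possible at r6c2 ⇒ r6c2=1.
Step 8. [r2c2∈{4}] r2c2 has the single candidate 4 ⇒ r2c2=4.
Step 9. [r2c4∈{3}] nothing but 3 survives at r2c4, so r2c4=3.
Step 10. [r6c5∈{3}] r6c5 has the single candidate 3, so r6c5=3.
Step 11. [r1c1∈{1}] nothing but 1 survives at r1c1 ⇒ r1c1=1.
Step 12. [r3c5∈{5}] r3c5 is down to just 5, so r3c5=5.
Step 13. [r3c4∈{1}] r3c4 has the single candidate 1, so r3c4=1.
Step 14. [r5c3∈{2}] r5c3 is down to just 2, so r5c3=2.
Step 15. [r4c6∈{2}] r4c6's peers cover all but 2, so r4c6=2.
Step 16. [r5c2∈{5}] r5c2's peers cover all but 5 ⇒ r5c2=5.
Step 17. [r5c6∈{6}] only 6 remains possible at r5c6 ⇒ r5c6=6.
Step 18. [r4c1∈{5}] only 5 remains possible at r4c1, so r4c1=5.
Step 19. [r2c1∈{2}] only 2 remains possible at r2c1 ⇒ r2c1=2.
Step 20. [r1c3∈{3}] r1c3's peers cover all but 3. So r1c3=3.

Answer: 1 6 3 5 2 4 / 2 4 5 3 6 1 / 4 2 6 1 5 3 / 5 3 1 6 4 2 / 3 5 2 4 1 6 / 6 1 4 2 3 5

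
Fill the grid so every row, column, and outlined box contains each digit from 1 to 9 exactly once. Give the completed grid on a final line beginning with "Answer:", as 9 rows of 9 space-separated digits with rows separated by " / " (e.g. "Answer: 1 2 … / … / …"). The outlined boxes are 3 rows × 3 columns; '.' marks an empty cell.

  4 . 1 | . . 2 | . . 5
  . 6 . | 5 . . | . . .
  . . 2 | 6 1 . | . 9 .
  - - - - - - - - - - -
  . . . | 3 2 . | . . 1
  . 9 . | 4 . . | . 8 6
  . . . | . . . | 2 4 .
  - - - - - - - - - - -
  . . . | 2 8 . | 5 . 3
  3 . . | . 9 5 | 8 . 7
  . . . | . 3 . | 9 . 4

Step 1. [r4c7∈{7}] nothing but 7 survives at r4c7, so r4c7=7.
Step 2. [r1c5∈{7}] only 7 remains possible at r1c5 ⇒ r1c5=7.
Step 3. [r7c6∈{1,4,6,7}] 4 has one home in box 8: r7c6 ⇒ r7c6=4.
Step 4. [r9c6∈{1,6,7}] across box 8, 6 lands solely at r9c6. So r9c6=6.
Step 5. [r2c8∈{1,2,3,7}] col 8 places 7 nowhere but r2c8 ⇒ r2c8=7.
Step 6. [r1c8∈{3,6}] across col 8, 3 lands solely at r1c8. So r1c8=3.
Step 7. [r1c2∈{8}] r1c2 is down to just 8, so r1c2=8.
Step 8. [r6c4∈{1,7,8,9}] in col 4, 8 fits only at r6c4 ⇒ r6c4=8.
Step 9. [r9c4∈{1,7}] in col 4, 7 fits only at r9c4. So r9c4=7.
Step 10. [r5c1∈{1,2,5,7}] in row 5, 2 fits only at r5c1, so r5c1=2.
Step 11. [r2c1∈{9}] only 9 remains possible at r2c1, so r2c1=9.
Step 12. [r2c3∈{3}] only 3 remains possible at r2c3 ⇒ r2c3=3.
Step 13. [r4c8∈{5}] r4c8 is down to just 5 ⇒ r4c8=5.
Step 14. [r6c5∈{5,6}] r6c5 is the only open cell in col 5 admitting 6 ⇒ r6c5=6.
Step 15. [r6c2∈{1,3,5,7}] r6c2 is the only open cell in row 6 admitting 3 ⇒ r6c2=3.
Step 16. [r6c1∈{1,5,7}] box 4 places 1 nowhere but r6c1. So r6c1=1.
Step 17. [r6c3∈{5,7}] in row 6, 5 fits only at r6c3. So r6c3=5.
Step 18. [r7c3∈{6,7,9}] in row 7, 9 fits only at r7c3 ⇒ r7c3=9.
Step 19. [r6c6∈{7,9}] row 6 places 7 nowhere but r6c6 ⇒ r6c6=7.
Step 20. [r9c3∈{8}] only 8 remains possible at r9c3 ⇒ r9c3=8.
Step 21. [r2c6∈{8}] r2c6's peers cover all but 8 ⇒ r2c6=8.
Step 22. [r9c1∈{5}] r9c1 has the single candidate 5, so r9c1=5.
Step 23. [r3c1∈{7}] r3c1 is down to just 7 ⇒ r3c1=7.
Step 24. [r7c1∈{6}] r7c1 is down to just 6 ⇒ r7c1=6.
Step 25. [r7c8∈{1}] r7c8's peers cover all but 1, so r7c8=1.
Step 26. [r8c3∈{4}] nothing but 4 survives at r8c3, so r8c3=4.
Step 27. [r9c8∈{2}] r9c8 has the single candidate 2, so r9c8=2.
Step 28. [r2c5∈{4}] only 4 remains possible at r2c5. So r2c5=4.
Step 29. [r8c4∈{1}] nothing but 1 survives at r8c4, so r8c4=1.
Step 30. [r3c6∈{3}] r3c6's peers cover all but 3 ⇒ r3c6=3.
Step 31. [r4c6∈{9}] nothing but 9 survives at r4c6, so r4c6=9.
Step 32. [r3c9∈{8}] only 8 remains possible at r3c9, so r3c9=8.
Step 33. [r7c2∈{7}] r7c2's peers cover all but 7. So r7c2=7.
Step 34. [r6c9∈{9}] nothing but 9 survives at r6c9 ⇒ r6c9=9.
Step 35. [r2c7∈{1}] r2c7 is down to just 1, so r2c7=1.
Step 36. [r2c9∈{2}] only 2 remains possible at r2c9 ⇒ r2c9=2.
Step 37. [r5c7∈{3}] nothing but 3 survives at r5c7, so r5c7=3.
Step 38. [r4c1∈{8}] r4c1 is down to just 8 ⇒ r4c1=8.
Step 39. [r5c5∈{5}] r5c5 has the single candidate 5. So r5c5=5.
Step 40. [r3c2∈{5}] nothing but 5 survives at r3c2. So r3c2=5.
Step 41. [r5c6∈{1}] r5c6's peers cover all but 1, so r5c6=1.
Step 42. [r8c8∈{6}] r8c8's peers cover all but 6, so r8c8=6.
Step 43. [r3c7∈{4}] r3c7 is down to just 4, so r3c7=4.
Step 44. [r4c2∈{4}] r4c2's peers cover all but 4, so r4c2=4.
Step 45. [r4c3∈{6}] nothing but 6 survives at r4c3, so r4c3=6.
Step 46. [r8c2∈{2}] r8c2's peers cover all but 2 ⇒ r8c2=2.
Step 47. [r9c2∈{1}] r9c2 is down to just 1, so r9c2=1.
Step 48. [r5c3∈{7}] r5c3 is down to just 7 ⇒ r5c3=7.
Step 49. [r1c4∈{9}] only 9 remains possible at r1c4, so r1c4=9.
Step 50. [r1c7∈{6}] nothing but 6 survives at r1c7 ⇒ r1c7=6.

Answer: 4 8 1 9 7 2 6 3 5 / 9 6 3 5 4 8 1 7 2 / 7 5 2 6 1 3 4 9 8 / 8 4 6 3 2 9 7 5 1 / 2 9 7 4 5 1 3 8 6 / 1 3 5 8 6 7 2 4 9 / 6 7 9 2 8 4 5 1 3 / 3 2 4 1 9 5 8 6 7 / 5 1 8 7 3 6 9 2 4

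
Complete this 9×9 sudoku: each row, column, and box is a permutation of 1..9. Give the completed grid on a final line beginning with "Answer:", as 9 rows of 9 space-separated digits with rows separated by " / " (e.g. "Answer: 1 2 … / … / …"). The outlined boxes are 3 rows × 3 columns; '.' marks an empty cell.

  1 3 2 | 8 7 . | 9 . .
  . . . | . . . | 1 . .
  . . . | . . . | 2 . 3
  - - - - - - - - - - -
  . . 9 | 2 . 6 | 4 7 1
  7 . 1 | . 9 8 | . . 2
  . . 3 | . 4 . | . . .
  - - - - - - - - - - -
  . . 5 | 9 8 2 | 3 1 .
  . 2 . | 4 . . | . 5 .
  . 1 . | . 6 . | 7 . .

Step 1. [r2c9∈{4,5,6,7,8}] across col 9, 7 lands solely at r2c9, so r2c9=7.
Step 2. [r5c2∈{4,5,6}] across row 5, 4 lands solely at r5c2. So r5c2=4.
Step 3. [r1c9∈{4,5,6}] 5 has one home in box 3: r1c9, so r1c9=5.
Step 4. [r1c8∈{4,6}] 6 has one home in row 1: r1c8. So r1c8=6.
Step 5. [r4c5∈{3,5}] r4c5 is the only open cell in row 4 admitting 3. So r4c5=3.
Step 6. [r5c4∈{5}] only 5 remains possible at r5c4, so r5c4=5.
Step 7. [r9c4∈{3}] r9c4 has the single candidate 3, so r9c4=3.
Step 8. [r6c7∈{5,6,8}] in col 7, 5 fits only at r6c7 ⇒ r6c7=5.
Step 9. [r8c7∈{6,8}] r8c7 is the only open cell in col 7 admitting 8, so r8c7=8.
Step 10. [r6c9∈{6,8,9}] in col 9, 8 fits only at r6c9, so r6c9=8.
Step 11. [r6c2∈{6}] only 6 remains possible at r6c2, so r6c2=6.
Step 12. [r8c6∈{1,7}] 7 has one home in box 8: r8c6, so r8c6=7.
Step 13. [r8c3∈{6}] nothing but 6 survives at r8c3. So r8c3=6.
Step 14. [r7c1∈{4}] only 4 remains possible at r7c1 ⇒ r7c1=4.
Step 15. [r9c3∈{8}] nothing but 8 survives at r9c3. So r9c3=8.
Step 16. [r9c1∈{9}] r9c1 is down to just 9 ⇒ r9c1=9.
Step 17. [r2c3∈{4}] r2c3 is down to just 4 ⇒ r2c3=4.
Step 18. [r2c8∈{8}] only 8 remains possible at r2c8 ⇒ r2c8=8.
Step 19. [r2c4∈{6}] r2c4 is down to just 6, so r2c4=6.
Step 20. [r2c1∈{5}] r2c1 has the single candidate 5. So r2c1=5.
Step 21. [r3c4∈{1}] r3c4 has the single candidate 1 ⇒ r3c4=1.
Step 22. [r4c1∈{8}] only 8 remains possible at r4c1. So r4c1=8.
Step 23. [r2c2∈{9}] r2c2's peers cover all but 9. So r2c2=9.
Step 24. [r3c6∈{4,5,9}] r3c6 is the only open cell in row 3 admitting 9 ⇒ r3c6=9.
Step 25. [r9c9∈{4}] r9c9's peers cover all but 4 ⇒ r9c9=4.
Step 26. [r3c2∈{7,8}] 8 has one home in row 3: r3c2, so r3c2=8.
Step 27. [r8c1∈{3}] nothing but 3 survives at r8c1 ⇒ r8c1=3.
Step 28. [r3c3∈{7}] r3c3 has the single candidate 7. So r3c3=7.
Step 29. [r3c1∈{6}] r3c1's peers cover all but 6. So r3c1=6.
Step 30. [r6c6∈{1}] r6c6 is down to just 1 ⇒ r6c6=1.
Step 31. [r5c8∈{3}] r5c8 is down to just 3 ⇒ r5c8=3.
Step 32. [r6c4∈{7}] r6c4's peers cover all but 7. So r6c4=7.
Step 33. [r7c2∈{7}] r7c2 is down to just 7 ⇒ r7c2=7.
Step 34. [r8c9∈{9}] nothing but 9 survives at r8c9. So r8c9=9.
Step 35. [r6c8∈{9}] r6c8 is down to just 9, so r6c8=9.
Step 36. [r4c2∈{5}] r4c2 has the single candidate 5 ⇒ r4c2=5.
Step 37. [r3c5∈{5}] only 5 remains possible at r3c5, so r3c5=5.
Step 38. [r2c5∈{2}] nothing but 2 survives at r2c5, so r2c5=2.
Step 39. [r3c8∈{4}] r3c8 is down to just 4. So r3c8=4.
Step 40. [r5c7∈{6}] only 6 remains possible at r5c7. So r5c7=6.
Step 41. [r8c5∈{1}] only 1 remains possible at r8c5 ⇒ r8c5=1.
Step 42. [r2c6∈{3}] only 3 remains possible at r2c6, so r2c6=3.
Step 43. [r9c8∈{2}] only 2 remains possible at r9c8, so r9c8=2.
Step 44. [r1c6∈{4}] r1c6 has the single candidate 4, so r1c6=4.
Step 45. [r9c6∈{5}] nothing but 5 survives at r9c6 ⇒ r9c6=5.
Step 46. [r7c9∈{6}] r7c9 is down to just 6, so r7c9=6.
Step 47. [r6c1∈{2}] only 2 remains possible at r6c1, so r6c1=2.

Answer: 1 3 2 8 7 4 9 6 5 / 5 9 4 6 2 3 1 8 7 / 6 8 7 1 5 9 2 4 3 / 8 5 9 2 3 6 4 7 1 / 7 4 1 5 9 8 6 3 2 / 2 6 3 7 4 1 5 9 8 / 4 7 5 9 8 2 3 1 6 / 3 2 6 4 1 7 8 5 9 / 9 1 8 3 6 5 7 2 4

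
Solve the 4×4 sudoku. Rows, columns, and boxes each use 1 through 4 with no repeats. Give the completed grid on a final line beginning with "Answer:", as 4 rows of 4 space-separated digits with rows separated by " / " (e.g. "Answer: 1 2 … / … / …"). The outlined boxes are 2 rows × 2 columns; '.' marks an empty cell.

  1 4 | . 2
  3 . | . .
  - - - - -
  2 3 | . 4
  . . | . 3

Step 1. [r3c3∈{1}] r3c3 is down to just 1 ⇒ r3c3=1.
Step 2. [r4c1∈{4}] r4c1's peers cover all but 4 ⇒ r4c1=4.
Step 3. [r1c3∈{3}] r1c3 has the single candidate 3. So r1c3=3.
Step 4. [r4c3∈{2}] r4c3's peers cover all but 2, so r4c3=2.
Step 5. [r2c2∈{2}] nothing but 2 survives at r2c2, so r2c2=2.
Step 6. [r2c4∈{1}] only 1 remains possible at r2c4. So r2c4=1.
Step 7. [r2c3∈{4}] nothing but 4 survives at r2c3, so r2c3=4.
Step 8. [r4c2∈{1}] only 1 remains possible at r4c2, so r4c2=1.

Answer: 1 4 3 2 / 3 2 4 1 / 2 3 1 4 / 4 1 2 3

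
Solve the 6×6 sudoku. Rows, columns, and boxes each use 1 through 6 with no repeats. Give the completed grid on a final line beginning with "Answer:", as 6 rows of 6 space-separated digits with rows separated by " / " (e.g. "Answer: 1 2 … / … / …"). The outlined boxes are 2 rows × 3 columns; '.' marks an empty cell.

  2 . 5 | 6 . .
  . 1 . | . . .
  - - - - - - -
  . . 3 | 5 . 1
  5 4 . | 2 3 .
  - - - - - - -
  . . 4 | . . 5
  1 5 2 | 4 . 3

Step 1. [r3c1∈{6}] nothing but 6 survives at r3c1. So r3c1=6.
Step 2. [r1c6∈{4}] r1c6 has the single candidate 4 ⇒ r1c6=4.
Step 3. [r5c5∈{1,2,6}] row 5 places 2 nowhere but r5c5 ⇒ r5c5=2.
Step 4. [r5c1∈{3}] r5c1 is down to just 3, so r5c1=3.
Step 5. [r2c3∈{6}] r2c3 has the single candidate 6, so r2c3=6.
Step 6. [r2c6∈{2}] r2c6 is down to just 2, so r2c6=2.
Step 7. [r1c5∈{1}] only 1 remains possible at r1c5 ⇒ r1c5=1.
Step 8. [r3c2∈{2}] nothing but 2 survives at r3c2. So r3c2=2.
Step 9. [r2c1∈{4}] r2c1 has the single candidate 4 ⇒ r2c1=4.
Step 10. [r5c2∈{6}] r5c2's peers cover all but 6. So r5c2=6.
Step 11. [r2c5∈{5}] r2c5's peers cover all but 5 ⇒ r2c5=5.
Step 12. [r4c6∈{6}] r4c6 is down to just 6 ⇒ r4c6=6.
Step 13. [r4c3∈{1}] nothing but 1 survives at r4c3, so r4c3=1.
Step 14. [r2c4∈{3}] r2c4 has the single candidate 3 ⇒ r2c4=3.
Step 15. [r5c4∈{1}] r5c4 has the single candidate 1. So r5c4=1.
Step 16. [r6c5∈{6}] r6c5's peers cover all but 6 ⇒ r6c5=6.
Step 17. [r3c5∈{4}] nothing but 4 survives at r3c5. So r3c5=4.
Step 18. [r1c2∈{3}] r1c2's peers cover all but 3. So r1c2=3.

Answer: 2 3 5 6 1 4 / 4 1 6 3 5 2 / 6 2 3 5 4 1 / 5 4 1 2 3 6 / 3 6 4 1 2 5 / 1 5 2 4 6 3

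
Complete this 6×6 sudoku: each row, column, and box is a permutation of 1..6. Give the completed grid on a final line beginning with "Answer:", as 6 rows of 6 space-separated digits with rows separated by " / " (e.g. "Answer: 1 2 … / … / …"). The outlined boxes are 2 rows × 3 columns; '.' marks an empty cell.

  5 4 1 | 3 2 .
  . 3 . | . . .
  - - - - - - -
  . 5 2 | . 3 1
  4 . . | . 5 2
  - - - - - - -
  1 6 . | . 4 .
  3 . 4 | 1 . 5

Step 1. [r2c3∈{6}] r2c3 is down to just 6, so r2c3=6.
Step 2. [r3c4∈{4,6}] in row 3, 4 fits only at r3c4, so r3c4=4.
Step 3. [r5c6∈{3}] r5c6's peers cover all but 3. So r5c6=3.
Step 4. [r2c4∈{5}] nothing but 5 survives at r2c4. So r2c4=5.
Step 5. [r6c5∈{6}] r6c5's peers cover all but 6, so r6c5=6.
Step 6. [r3c1∈{6}] nothing but 6 survives at r3c1. So r3c1=6.
Step 7. [r4c2∈{1}] r4c2 is down to just 1. So r4c2=1.
Step 8. [r2c1∈{2}] r2c1 is down to just 2, so r2c1=2.
Step 9. [r6c2∈{2}] r6c2 is down to just 2 ⇒ r6c2=2.
Step 10. [r2c6∈{4}] r2c6's peers cover all but 4. So r2c6=4.
Step 11. [r2c5∈{1}] r2c5 has the single candidate 1 ⇒ r2c5=1.
Step 12. [r5c3∈{5}] r5c3's peers cover all but 5 ⇒ r5c3=5.
Step 13. [r1c6∈{6}] nothing but 6 survives at r1c6. So r1c6=6.
Step 14. [r4c4∈{6}] only 6 remains possible at r4c4. So r4c4=6.
Step 15. [r4c3∈{3}] only 3 remains possible at r4c3 ⇒ r4c3=3.
Step 16. [r5c4∈{2}] r5c4 is down to just 2 ⇒ r5c4=2.

Answer: 5 4 1 3 2 6 / 2 3 6 5 1 4 / 6 5 2 4 3 1 / 4 1 3 6 5 2 / 1 6 5 2 4 3 / 3 2 4 1 6 5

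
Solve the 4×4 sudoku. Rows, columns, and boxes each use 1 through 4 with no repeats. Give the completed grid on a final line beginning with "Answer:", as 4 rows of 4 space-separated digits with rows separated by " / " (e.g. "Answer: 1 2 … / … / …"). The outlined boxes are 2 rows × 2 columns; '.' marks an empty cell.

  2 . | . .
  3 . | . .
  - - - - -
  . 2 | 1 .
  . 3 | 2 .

Step 1. [r2c3∈{4}] nothing but 4 survives at r2c3 ⇒ r2c3=4.
Step 2. [r3c4∈{3,4}] row 3 places 3 nowhere but r3c4. So r3c4=3.
Step 3. [r1c4∈{1}] r1c4 has the single candidate 1, so r1c4=1.
Step 4. [r4c4∈{4}] nothing but 4 survives at r4c4. So r4c4=4.
Step 5. [r1c3∈{3}] nothing but 3 survives at r1c3 ⇒ r1c3=3.
Step 6. [r2c2∈{1}] r2c2 is down to just 1. So r2c2=1.
Step 7. [r4c1∈{1}] only 1 remains possible at r4c1, so r4c1=1.
Step 8. [r2c4∈{2}] nothing but 2 survives at r2c4 ⇒ r2c4=2.
Step 9. [r3c1∈{4}] only 4 remains possible at r3c1, so r3c1=4.
Step 10. [r1c2∈{4}] nothing but 4 survives at r1c2, so r1c2=4.

Answer: 2 4 3 1 / 3 1 4 2 / 4 2 1 3 / 1 3 2 4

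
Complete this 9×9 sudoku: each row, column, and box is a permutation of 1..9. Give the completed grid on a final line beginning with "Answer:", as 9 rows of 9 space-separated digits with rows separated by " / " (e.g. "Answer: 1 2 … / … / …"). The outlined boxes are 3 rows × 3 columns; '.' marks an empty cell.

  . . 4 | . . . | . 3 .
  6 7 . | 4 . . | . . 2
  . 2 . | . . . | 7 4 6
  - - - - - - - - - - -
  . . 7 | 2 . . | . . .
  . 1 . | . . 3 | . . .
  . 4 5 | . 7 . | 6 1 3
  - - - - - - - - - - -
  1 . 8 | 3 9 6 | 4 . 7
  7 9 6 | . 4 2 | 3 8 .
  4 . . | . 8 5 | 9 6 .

Step 1. [r5c7∈{2,5,8}] 2 has one home in col 7: r5c7 ⇒ r5c7=2.
Step 2. [r5c3∈{9}] r5c3 has the single candidate 9 ⇒ r5c3=9.
Step 3. [r5c1∈{8}] r5c1 is down to just 8, so r5c1=8.
Step 4. [r1c2∈{5,8}] 8 has one home in col 2: r1c2, so r1c2=8.
Step 5. [r8c9∈{1,5}] across row 8, 5 lands solely at r8c9, so r8c9=5.
Step 6. [r4c6∈{1,4,8,9}] r4c6 is the only open cell in col 6 admitting 4. So r4c6=4.
Step 7. [r4c5∈{1,5,6}] row 4 places 1 nowhere but r4c5 ⇒ r4c5=1.
Step 8. [r2c7∈{1,5,8}] box 3 places 8 nowhere but r2c7 ⇒ r2c7=8.
Step 9. [r1c7∈{1,5}] r1c7 is the only open cell in col 7 admitting 1 ⇒ r1c7=1.
Step 10. [r1c9∈{9}] r1c9's peers cover all but 9 ⇒ r1c9=9.
Step 11. [r3c1∈{3,5,9}] across col 1, 9 lands solely at r3c1 ⇒ r3c1=9.
Step 12. [r2c8∈{5}] r2c8's peers cover all but 5. So r2c8=5.
Step 13. [r2c5∈{3}] only 3 remains possible at r2c5, so r2c5=3.
Step 14. [r3c5∈{5}] r3c5 has the single candidate 5, so r3c5=5.
Step 15. [r9c4∈{1,7}] across row 9, 7 lands solely at r9c4 ⇒ r9c4=7.
Step 16. [r6c4∈{8,9}] in col 4, 9 fits only at r6c4 ⇒ r6c4=9.
Step 17. [r9c2∈{3}] only 3 remains possible at r9c2 ⇒ r9c2=3.
Step 18. [r3c4∈{1,8}] r3c4 is the only open cell in col 4 admitting 8, so r3c4=8.
Step 19. [r5c5∈{6}] r5c5 has the single candidate 6. So r5c5=6.
Step 20. [r2c3∈{1}] only 1 remains possible at r2c3, so r2c3=1.
Step 21. [r1c6∈{7}] r1c6 is down to just 7 ⇒ r1c6=7.
Step 22. [r1c4∈{6}] only 6 remains possible at r1c4 ⇒ r1c4=6.
Step 23. [r1c5∈{2}] nothing but 2 survives at r1c5. So r1c5=2.
Step 24. [r6c6∈{8}] nothing but 8 survives at r6c6, so r6c6=8.
Step 25. [r4c8∈{9}] r4c8 has the single candidate 9. So r4c8=9.
Step 26. [r5c9∈{4}] nothing but 4 survives at r5c9, so r5c9=4.
Step 27. [r3c6∈{1}] r3c6 has the single candidate 1, so r3c6=1.
Step 28. [r4c1∈{3}] r4c1 is down to just 3, so r4c1=3.
Step 29. [r4c9∈{8}] r4c9's peers cover all but 8, so r4c9=8.
Step 30. [r4c7∈{5}] r4c7 has the single candidate 5. So r4c7=5.
Step 31. [r2c6∈{9}] r2c6 has the single candidate 9. So r2c6=9.
Step 32. [r7c8∈{2}] r7c8's peers cover all but 2 ⇒ r7c8=2.
Step 33. [r5c8∈{7}] r5c8's peers cover all but 7. So r5c8=7.
Step 34. [r7c2∈{5}] r7c2 is down to just 5 ⇒ r7c2=5.
Step 35. [r8c4∈{1}] r8c4 has the single candidate 1 ⇒ r8c4=1.
Step 36. [r9c3∈{2}] r9c3's peers cover all but 2 ⇒ r9c3=2.
Step 37. [r1c1∈{5}] r1c1 is down to just 5, so r1c1=5.
Step 38. [r6c1∈{2}] only 2 remains possible at r6c1. So r6c1=2.
Step 39. [r9c9∈{1}] r9c9 has the single candidate 1 ⇒ r9c9=1.
Step 40. [r3c3∈{3}] nothing but 3 survives at r3c3, so r3c3=3.
Step 41. [r5c4∈{5}] nothing but 5 survives at r5c4. So r5c4=5.
Step 42. [r4c2∈{6}] r4c2's peers cover all but 6 ⇒ r4c2=6.

Answer: 5 8 4 6 2 7 1 3 9 / 6 7 1 4 3 9 8 5 2 / 9 2 3 8 5 1 7 4 6 / 3 6 7 2 1 4 5 9 8 / 8 1 9 5 6 3 2 7 4 / 2 4 5 9 7 8 6 1 3 / 1 5 8 3 9 6 4 2 7 / 7 9 6 1 4 2 3 8 5 / 4 3 2 7 8 5 9 6 1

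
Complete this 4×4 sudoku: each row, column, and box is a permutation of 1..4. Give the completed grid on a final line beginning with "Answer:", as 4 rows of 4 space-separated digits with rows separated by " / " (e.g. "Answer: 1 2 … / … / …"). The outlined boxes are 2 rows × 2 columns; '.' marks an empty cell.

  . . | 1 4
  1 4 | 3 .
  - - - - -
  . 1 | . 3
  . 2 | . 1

Step 1. [r3c1∈{4}] only 4 remains possible at r3c1, so r3c1=4.
Step 2. [r1c1∈{2,3}] in row 1, 2 fits only at r1c1 ⇒ r1c1=2.
Step 3. [r2c4∈{2}] only 2 remains possible at r2c4, so r2c4=2.
Step 4. [r3c3∈{2}] r3c3 is down to just 2 ⇒ r3c3=2.
Step 5. [r1c2∈{3}] only 3 remains possible at r1c2. So r1c2=3.
Step 6. [r4c1∈{3}] nothing but 3 survives at r4c1. So r4c1=3.
Step 7. [r4c3∈{4}] r4c3's peers cover all but 4. So r4c3=4.

Answer: 2 3 1 4 / 1 4 3 2 / 4 1 2 3 / 3 2 4 1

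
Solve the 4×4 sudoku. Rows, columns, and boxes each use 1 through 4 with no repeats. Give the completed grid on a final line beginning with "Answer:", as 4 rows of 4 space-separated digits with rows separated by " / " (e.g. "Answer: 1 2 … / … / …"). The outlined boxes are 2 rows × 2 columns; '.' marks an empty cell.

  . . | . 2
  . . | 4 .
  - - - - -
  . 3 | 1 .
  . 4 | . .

Step 1. [r1c2∈{1}] nothing but 1 survives at r1c2. So r1c2=1.
Step 2. [r1c3∈{3}] nothing but 3 survives at r1c3. So r1c3=3.
Step 3. [r3c1∈{2}] r3c1's peers cover all but 2, so r3c1=2.
Step 4. [r4c3∈{2}] r4c3 is down to just 2, so r4c3=2.
Step 5. [r1c1∈{4}] only 4 remains possible at r1c1. So r1c1=4.
Step 6. [r2c4∈{1}] r2c4 is down to just 1. So r2c4=1.
Step 7. [r4c1∈{1}] nothing but 1 survives at r4c1, so r4c1=1.
Step 8. [r3c4∈{4}] r3c4's peers cover all but 4 ⇒ r3c4=4.
Step 9. [r2c2∈{2}] nothing but 2 survives at r2c2, so r2c2=2.
Step 10. [r2c1∈{3}] only 3 remains possible at r2c1, so r2c1=3.
Step 11. [r4c4∈{3}] nothing but 3 survives at r4c4 ⇒ r4c4=3.

Answer: 4 1 3 2 / 3 2 4 1 / 2 3 1 4 / 1 4 2 3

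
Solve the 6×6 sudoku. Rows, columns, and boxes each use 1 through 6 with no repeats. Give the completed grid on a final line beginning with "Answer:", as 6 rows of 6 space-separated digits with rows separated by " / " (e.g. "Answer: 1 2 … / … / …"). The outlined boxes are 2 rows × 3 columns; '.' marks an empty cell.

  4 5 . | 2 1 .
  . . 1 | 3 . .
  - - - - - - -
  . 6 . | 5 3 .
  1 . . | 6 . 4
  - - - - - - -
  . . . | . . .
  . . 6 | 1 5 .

Step 1. [r3c1∈{2}] r3c1 is down to just 2 ⇒ r3c1=2.
Step 2. [r5c3∈{2,3,4,5}] col 3 places 2 nowhere but r5c3 ⇒ r5c3=2.
Step 3. [r6c1∈{3}] only 3 remains possible at r6c1 ⇒ r6c1=3.
Step 4. [r1c6∈{6}] only 6 remains possible at r1c6, so r1c6=6.
Step 5. [r5c4∈{4}] only 4 remains possible at r5c4, so r5c4=4.
Step 6. [r4c2∈{3}] only 3 remains possible at r4c2 ⇒ r4c2=3.
Step 7. [r6c2∈{4}] r6c2 is down to just 4 ⇒ r6c2=4.
Step 8. [r3c6∈{1}] r3c6 is down to just 1 ⇒ r3c6=1.
Step 9. [r2c6∈{5}] r2c6 has the single candidate 5. So r2c6=5.
Step 10. [r5c1∈{5}] r5c1 has the single candidate 5, so r5c1=5.
Step 11. [r5c5∈{6}] r5c5 has the single candidate 6 ⇒ r5c5=6.
Step 12. [r5c6∈{3}] r5c6 is down to just 3, so r5c6=3.
Step 13. [r5c2∈{1}] r5c2's peers cover all but 1, so r5c2=1.
Step 14. [r2c5∈{4}] r2c5 is down to just 4 ⇒ r2c5=4.
Step 15. [r3c3∈{4}] r3c3 has the single candidate 4. So r3c3=4.
Step 16. [r2c1∈{6}] r2c1 is down to just 6 ⇒ r2c1=6.
Step 17. [r1c3∈{3}] r1c3's peers cover all but 3. So r1c3=3.
Step 18. [r2c2∈{2}] only 2 remains possible at r2c2 ⇒ r2c2=2.
Step 19. [r6c6∈{2}] r6c6 has the single candidate 2 ⇒ r6c6=2.
Step 20. [r4c3∈{5}] r4c3's peers cover all but 5 ⇒ r4c3=5.
Step 21. [r4c5∈{2}] nothing but 2 survives at r4c5 ⇒ r4c5=2.

Answer: 4 5 3 2 1 6 / 6 2 1 3 4 5 / 2 6 4 5 3 1 / 1 3 5 6 2 4 / 5 1 2 4 6 3 / 3 4 6 1 5 2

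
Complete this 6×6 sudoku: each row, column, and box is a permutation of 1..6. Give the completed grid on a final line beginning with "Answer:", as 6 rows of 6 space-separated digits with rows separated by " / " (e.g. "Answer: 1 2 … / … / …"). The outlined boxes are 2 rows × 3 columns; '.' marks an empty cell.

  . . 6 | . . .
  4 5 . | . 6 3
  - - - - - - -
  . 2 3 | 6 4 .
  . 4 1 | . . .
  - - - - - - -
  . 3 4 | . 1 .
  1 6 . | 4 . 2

Step 1. [r4c6∈{5}] nothing but 5 survives at r4c6, so r4c6=5.
Step 2. [r2c4∈{1,2}] in row 2, 1 fits only at r2c4 ⇒ r2c4=1.
Step 3. [r5c4∈{5}] nothing but 5 survives at r5c4 ⇒ r5c4=5.
Step 4. [r1c4∈{2}] r1c4 is down to just 2 ⇒ r1c4=2.
Step 5. [r6c5∈{3}] only 3 remains possible at r6c5. So r6c5=3.
Step 6. [r1c2∈{1}] nothing but 1 survives at r1c2, so r1c2=1.
Step 7. [r3c6∈{1}] only 1 remains possible at r3c6, so r3c6=1.
Step 8. [r1c6∈{4}] r1c6's peers cover all but 4, so r1c6=4.
Step 9. [r3c1∈{5}] r3c1 is down to just 5, so r3c1=5.
Step 10. [r5c6∈{6}] r5c6's peers cover all but 6. So r5c6=6.
Step 11. [r6c3∈{5}] r6c3 is down to just 5, so r6c3=5.
Step 12. [r4c5∈{2}] nothing but 2 survives at r4c5, so r4c5=2.
Step 13. [r2c3∈{2}] only 2 remains possible at r2c3. So r2c3=2.
Step 14. [r4c4∈{3}] only 3 remains possible at r4c4, so r4c4=3.
Step 15. [r1c5∈{5}] nothing but 5 survives at r1c5. So r1c5=5.
Step 16. [r4c1∈{6}] r4c1's peers cover all but 6, so r4c1=6.
Step 17. [r1c1∈{3}] nothing but 3 survives at r1c1. So r1c1=3.
Step 18. [r5c1∈{2}] r5c1 is down to just 2. So r5c1=2.

Answer: 3 1 6 2 5 4 / 4 5 2 1 6 3 / 5 2 3 6 4 1 / 6 4 1 3 2 5 / 2 3 4 5 1 6 / 1 6 5 4 3 2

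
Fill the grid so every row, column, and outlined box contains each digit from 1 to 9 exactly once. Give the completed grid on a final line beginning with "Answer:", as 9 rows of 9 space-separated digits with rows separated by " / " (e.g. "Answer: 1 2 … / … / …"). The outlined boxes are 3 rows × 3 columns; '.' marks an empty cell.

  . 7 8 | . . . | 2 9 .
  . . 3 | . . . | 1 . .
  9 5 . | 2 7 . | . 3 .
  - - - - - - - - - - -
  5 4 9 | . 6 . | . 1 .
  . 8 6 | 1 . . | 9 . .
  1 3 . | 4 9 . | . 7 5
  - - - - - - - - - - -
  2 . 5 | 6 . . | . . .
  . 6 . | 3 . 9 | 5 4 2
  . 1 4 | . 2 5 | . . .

Step 1. [r7c8∈{8}] r7c8 is down to just 8, so r7c8=8.
Step 2. [r3c7∈{4,6,8}] col 7 places 4 nowhere but r3c7, so r3c7=4.
Step 3. [r1c9∈{6}] r1c9 is down to just 6 ⇒ r1c9=6.
Step 4. [r7c9∈{1,3,7,9}] across col 9, 1 lands solely at r7c9. So r7c9=1.
Step 5. [r4c6∈{2,3,7,8}] across row 4, 2 lands solely at r4c6, so r4c6=2.
Step 6. [r7c7∈{3,7}] row 7 places 3 nowhere but r7c7, so r7c7=3.
Step 7. [r9c7∈{6,7}] in col 7, 7 fits only at r9c7 ⇒ r9c7=7.
Step 8. [r9c4∈{8}] r9c4 has the single candidate 8 ⇒ r9c4=8.
Step 9. [r2c5∈{4,5,8}] across col 5, 8 lands solely at r2c5 ⇒ r2c5=8.
Step 10. [r1c1∈{4}] r1c1's peers cover all but 4. So r1c1=4.
Step 11. [r4c9∈{3,8}] r4c9 is the only open cell in row 4 admitting 3 ⇒ r4c9=3.
Step 12. [r5c1∈{7}] r5c1 has the single candidate 7. So r5c1=7.
Step 13. [r1c4∈{5}] r1c4 has the single candidate 5, so r1c4=5.
Step 14. [r5c6∈{3}] r5c6 has the single candidate 3 ⇒ r5c6=3.
Step 15. [r3c6∈{1,6}] r3c6 is the only open cell in row 3 admitting 6, so r3c6=6.
Step 16. [r7c5∈{4}] nothing but 4 survives at r7c5, so r7c5=4.
Step 17. [r4c7∈{8}] r4c7 has the single candidate 8 ⇒ r4c7=8.
Step 18. [r8c5∈{1}] r8c5's peers cover all but 1. So r8c5=1.
Step 19. [r5c5∈{5}] only 5 remains possible at r5c5. So r5c5=5.
Step 20. [r2c1∈{6}] r2c1 has the single candidate 6 ⇒ r2c1=6.
Step 21. [r2c8∈{5}] r2c8's peers cover all but 5. So r2c8=5.
Step 22. [r8c1∈{8}] r8c1 is down to just 8 ⇒ r8c1=8.
Step 23. [r8c3∈{7}] r8c3 is down to just 7 ⇒ r8c3=7.
Step 24. [r7c6∈{7}] r7c6 is down to just 7. So r7c6=7.
Step 25. [r5c8∈{2}] r5c8 is down to just 2. So r5c8=2.
Step 26. [r9c9∈{9}] r9c9 has the single candidate 9, so r9c9=9.
Step 27. [r5c9∈{4}] nothing but 4 survives at r5c9. So r5c9=4.
Step 28. [r4c4∈{7}] r4c4 is down to just 7, so r4c4=7.
Step 29. [r2c4∈{9}] r2c4's peers cover all but 9, so r2c4=9.
Step 30. [r9c1∈{3}] nothing but 3 survives at r9c1 ⇒ r9c1=3.
Step 31. [r6c6∈{8}] r6c6 is down to just 8, so r6c6=8.
Step 32. [r2c6∈{4}] nothing but 4 survives at r2c6 ⇒ r2c6=4.
Step 33. [r7c2∈{9}] r7c2's peers cover all but 9. So r7c2=9.
Step 34. [r6c7∈{6}] r6c7 is down to just 6 ⇒ r6c7=6.
Step 35. [r1c5∈{3}] r1c5 is down to just 3, so r1c5=3.
Step 36. [r9c8∈{6}] r9c8 is down to just 6, so r9c8=6.
Step 37. [r2c2∈{2}] only 2 remains possible at r2c2, so r2c2=2.
Step 38. [r3c3∈{1}] only 1 remains possible at r3c3, so r3c3=1.
Step 39. [r2c9∈{7}] r2c9's peers cover all but 7 ⇒ r2c9=7.
Step 40. [r1c6∈{1}] only 1 remains possible at r1c6, so r1c6=1.
Step 41. [r3c9∈{8}] r3c9 has the single candidate 8. So r3c9=8.
Step 42. [r6c3∈{2}] r6c3 is down to just 2 ⇒ r6c3=2.

Answer: 4 7 8 5 3 1 2 9 6 / 6 2 3 9 8 4 1 5 7 / 9 5 1 2 7 6 4 3 8 / 5 4 9 7 6 2 8 1 3 / 7 8 6 1 5 3 9 2 4 / 1 3 2 4 9 8 6 7 5 / 2 9 5 6 4 7 3 8 1 / 8 6 7 3 1 9 5 4 2 / 3 1 4 8 2 5 7 6 9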